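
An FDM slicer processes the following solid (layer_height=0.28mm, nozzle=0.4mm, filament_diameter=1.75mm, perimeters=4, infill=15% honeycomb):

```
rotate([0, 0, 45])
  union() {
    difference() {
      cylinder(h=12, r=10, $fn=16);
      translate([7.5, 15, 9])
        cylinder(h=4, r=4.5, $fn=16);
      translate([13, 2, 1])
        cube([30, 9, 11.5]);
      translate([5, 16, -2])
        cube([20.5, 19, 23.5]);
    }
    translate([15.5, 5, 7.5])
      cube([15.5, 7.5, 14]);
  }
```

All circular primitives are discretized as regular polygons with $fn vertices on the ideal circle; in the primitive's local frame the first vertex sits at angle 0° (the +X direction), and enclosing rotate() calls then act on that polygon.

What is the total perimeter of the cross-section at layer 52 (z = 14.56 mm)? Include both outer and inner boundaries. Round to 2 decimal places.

At z = 14.56 mm: the cylinder does not reach this height (z outside [0, 12]); the cylinder at (7.5, 15) is absent (z outside [9, 13]); the cube at (13, 2) is absent (z outside [1, 12.5]); the cube at (5, 16) (footprint 20.5×19) is included at this height (perimeter 79.00 mm); Taking the first minus the rest: the first operand is absent here, so nothing remains; the 15.5×7.5 cube at (15.5, 5) contributes its full rectangle (perimeter 46.00 mm); Taking the union: only the 15.5×7.5 cube at (15.5, 5) is present, so the union is just that shape — boundary = 46.00 mm; (whole slice rotated 45° about Z — lengths, areas and connectivity unchanged). Overall, the cross-section is a single solid region. Total boundary length (outer) = 46.00 mm.

46.00 mm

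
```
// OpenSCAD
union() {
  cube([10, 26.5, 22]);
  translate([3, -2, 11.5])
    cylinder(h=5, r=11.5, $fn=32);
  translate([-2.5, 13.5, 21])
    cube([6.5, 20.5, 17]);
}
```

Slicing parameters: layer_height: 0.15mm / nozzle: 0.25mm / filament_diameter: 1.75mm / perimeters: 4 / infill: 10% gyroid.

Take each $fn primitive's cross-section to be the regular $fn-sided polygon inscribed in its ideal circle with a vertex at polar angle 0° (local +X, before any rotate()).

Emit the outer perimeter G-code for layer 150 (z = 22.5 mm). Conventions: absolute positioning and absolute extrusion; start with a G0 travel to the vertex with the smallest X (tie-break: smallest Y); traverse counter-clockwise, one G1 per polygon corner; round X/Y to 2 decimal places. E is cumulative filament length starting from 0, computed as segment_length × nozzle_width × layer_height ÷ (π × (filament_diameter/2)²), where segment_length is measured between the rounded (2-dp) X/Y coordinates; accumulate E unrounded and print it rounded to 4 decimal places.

At z = 22.5 mm: the cube is absent (z outside [0, 22]); the cylinder at (3, -2) is not intersected at this z (z outside [11.5, 16.5]); the cube at (-2.5, 13.5) is present — its section is the full 6.5×20.5 rectangle; Taking the union: only the 6.5×20.5 cube at (-2.5, 13.5) is present, so the union is just that shape — 1 connected region. The outline is a single polygon with 4 vertices. Extrusion per mm of travel: 0.25 × 0.15 / (π × 0.875²) = 0.015591. Accumulating E over each segment gives final E = 0.8419.

G0 X-2.50 Y13.50 Z22.50
G1 X4.00 Y13.50 E0.1013
G1 X4.00 Y34.00 E0.4209
G1 X-2.50 Y34.00 E0.5223
G1 X-2.50 Y13.50 E0.8419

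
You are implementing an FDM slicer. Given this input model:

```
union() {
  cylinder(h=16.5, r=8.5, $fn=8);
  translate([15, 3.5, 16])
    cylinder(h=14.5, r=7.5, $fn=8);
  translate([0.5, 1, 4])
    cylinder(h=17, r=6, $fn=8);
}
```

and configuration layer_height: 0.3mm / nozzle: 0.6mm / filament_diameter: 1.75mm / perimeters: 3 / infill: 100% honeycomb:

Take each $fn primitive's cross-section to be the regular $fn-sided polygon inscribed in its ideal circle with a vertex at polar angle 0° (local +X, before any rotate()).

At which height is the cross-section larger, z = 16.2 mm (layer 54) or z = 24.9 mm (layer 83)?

Layer 54 (z = 16.2): the cylinder: section is a regular 8-gon, circumradius r=8.5 (area = (8/2)·8.500²·sin(360°/8) = 204.35 mm²); the cylinder at (15, 3.5): section is a regular 8-gon, circumradius r=7.5 (area = (8/2)·7.500²·sin(360°/8) = 159.10 mm²); the r=6 cylinder at (0.5, 1) gives a regular 8-gon of circumradius 6 (constant along its height) (area = (8/2)·6.000²·sin(360°/8) = 101.82 mm²); Combining (union): the regions partially overlap — summed areas 465.28 mm² minus the doubly-counted overlap 101.82 mm² gives 363.45 mm² — area = 363.45 mm². So its area = 363.45 mm². Layer 83 (z = 24.9): the cylinder is absent (z outside [0, 16.5]); the r=7.5 cylinder at (15, 3.5) gives a regular 8-gon of circumradius 7.5 (constant along its height) (area = (8/2)·7.500²·sin(360°/8) = 159.10 mm²); the cylinder at (0.5, 1) is absent (z outside [4, 21]); Merging all regions: only the r=7.5 cylinder at (15, 3.5) is present, so the union is just that shape — area = 159.10 mm². So its area = 159.10 mm². Layer 54 is larger (363.45 vs 159.10 mm²).

layer 54 (z = 16.2 mm)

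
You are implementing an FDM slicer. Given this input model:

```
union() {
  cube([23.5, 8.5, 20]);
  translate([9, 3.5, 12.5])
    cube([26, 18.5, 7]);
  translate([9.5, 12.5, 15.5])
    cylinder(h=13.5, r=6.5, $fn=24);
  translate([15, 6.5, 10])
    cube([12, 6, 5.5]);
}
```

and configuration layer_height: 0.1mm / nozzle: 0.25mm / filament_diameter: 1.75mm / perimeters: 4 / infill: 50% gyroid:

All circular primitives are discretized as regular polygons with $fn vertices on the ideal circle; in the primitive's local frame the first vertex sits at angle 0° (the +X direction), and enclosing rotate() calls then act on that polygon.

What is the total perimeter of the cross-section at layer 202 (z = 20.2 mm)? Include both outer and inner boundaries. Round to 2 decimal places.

At z = 20.2 mm: the cube does not reach this height (z outside [0, 20]); the cube at (9, 3.5) does not reach this height (z outside [12.5, 19.5]); the cylinder at (9.5, 12.5): section is a regular 24-gon, circumradius r=6.5 (perimeter = 2·24·6.500·sin(180°/24) = 40.72 mm); the cube at (15, 6.5) does not reach this height (z outside [10, 15.5]); Combining (union): only the r=6.5 cylinder at (9.5, 12.5) is present, so the union is just that shape — boundary = 40.72 mm. Overall, the cross-section is a single solid region. Total boundary length (outer) = 40.72 mm.

40.72 mm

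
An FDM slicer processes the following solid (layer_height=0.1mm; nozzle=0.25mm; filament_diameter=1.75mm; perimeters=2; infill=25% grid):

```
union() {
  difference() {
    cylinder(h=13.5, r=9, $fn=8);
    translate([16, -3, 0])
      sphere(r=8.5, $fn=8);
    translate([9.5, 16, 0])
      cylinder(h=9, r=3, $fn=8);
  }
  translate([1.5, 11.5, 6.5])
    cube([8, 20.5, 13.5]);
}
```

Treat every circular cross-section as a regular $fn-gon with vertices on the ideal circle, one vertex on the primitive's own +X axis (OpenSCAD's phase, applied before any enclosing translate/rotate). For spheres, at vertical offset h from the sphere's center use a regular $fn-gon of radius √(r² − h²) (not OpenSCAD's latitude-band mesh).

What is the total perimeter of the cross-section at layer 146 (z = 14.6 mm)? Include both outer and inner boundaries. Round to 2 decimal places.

57.00 mm

At z = 14.6 mm: the cylinder does not reach this height (z outside [0, 13.5]); the sphere at (16, -3) is not intersected at this z (|z−center|=14.600 > r=8.5); the cylinder at (9.5, 16) is absent (z outside [0, 9]); Subtracting the remaining from the first: the first operand is absent here, so nothing remains; the cube at (1.5, 11.5) (footprint 8×20.5) is included at this height (perimeter 57.00 mm); Taking the union: only the 8×20.5 cube at (1.5, 11.5) is present, so the union is just that shape — boundary = 57.00 mm. Overall, the cross-section is a single solid region. Total boundary length (outer) = 57.00 mm.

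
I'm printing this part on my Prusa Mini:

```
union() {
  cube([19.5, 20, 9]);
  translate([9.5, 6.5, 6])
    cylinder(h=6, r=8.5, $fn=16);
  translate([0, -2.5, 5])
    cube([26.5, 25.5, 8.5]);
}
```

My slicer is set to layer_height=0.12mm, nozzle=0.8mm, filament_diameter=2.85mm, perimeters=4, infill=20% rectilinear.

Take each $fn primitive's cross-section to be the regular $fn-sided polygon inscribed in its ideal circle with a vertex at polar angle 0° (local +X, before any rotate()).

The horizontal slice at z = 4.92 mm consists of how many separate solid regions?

At z = 4.92 mm: the cube (footprint 19.5×20) is included at this height; the cylinder at (9.5, 6.5) is not intersected at this z (z outside [6, 12]); the cube at (0, -2.5) is not intersected at this z (z outside [5, 13.5]); Taking the union: only the 19.5×20 cube is present, so the union is just that shape — 1 connected region. The result has 1 disconnected region.

1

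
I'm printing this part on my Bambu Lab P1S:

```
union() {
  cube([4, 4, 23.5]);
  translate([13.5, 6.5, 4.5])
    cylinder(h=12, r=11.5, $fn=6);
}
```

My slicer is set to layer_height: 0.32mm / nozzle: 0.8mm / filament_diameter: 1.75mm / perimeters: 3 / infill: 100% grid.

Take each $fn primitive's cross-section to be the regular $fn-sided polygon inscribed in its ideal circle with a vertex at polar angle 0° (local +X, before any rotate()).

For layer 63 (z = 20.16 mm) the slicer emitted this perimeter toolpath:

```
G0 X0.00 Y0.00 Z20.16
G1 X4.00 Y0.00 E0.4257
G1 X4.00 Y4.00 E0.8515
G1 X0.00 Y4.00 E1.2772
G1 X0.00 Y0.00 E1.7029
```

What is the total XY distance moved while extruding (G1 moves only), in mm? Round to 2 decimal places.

16.00 mm

Sum the Euclidean lengths of each G1 segment: total = 16.00 mm.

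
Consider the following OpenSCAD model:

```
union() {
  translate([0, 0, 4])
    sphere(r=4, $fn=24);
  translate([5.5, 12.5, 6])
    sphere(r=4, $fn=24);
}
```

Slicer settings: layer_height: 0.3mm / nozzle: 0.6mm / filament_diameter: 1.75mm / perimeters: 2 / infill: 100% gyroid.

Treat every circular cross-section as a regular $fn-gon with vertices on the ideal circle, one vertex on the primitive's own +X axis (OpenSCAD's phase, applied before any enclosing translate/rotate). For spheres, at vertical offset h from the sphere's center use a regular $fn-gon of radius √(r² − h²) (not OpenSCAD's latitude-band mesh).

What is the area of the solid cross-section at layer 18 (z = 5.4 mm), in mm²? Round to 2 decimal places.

At z = 5.4 mm: the sphere: section is a regular 24-gon, circumradius = √(r²−h²) = √(4²−1.4²) = 3.747 (area = (24/2)·3.747²·sin(360°/24) = 43.61 mm²); the r=4 sphere at (5.5, 12.5) slices to a regular 24-gon of circumradius 3.955 (√(r²−h²) with h=0.6 from center) (area = (24/2)·3.955²·sin(360°/24) = 48.58 mm²); Merging all regions: the 2 present regions are separate (no shared area or edge), so areas and boundary lengths simply add and each stays a separate island — area = 92.18 mm². Overall, the cross-section has 2 separate islands. Net area = 92.18 mm².

92.18 mm²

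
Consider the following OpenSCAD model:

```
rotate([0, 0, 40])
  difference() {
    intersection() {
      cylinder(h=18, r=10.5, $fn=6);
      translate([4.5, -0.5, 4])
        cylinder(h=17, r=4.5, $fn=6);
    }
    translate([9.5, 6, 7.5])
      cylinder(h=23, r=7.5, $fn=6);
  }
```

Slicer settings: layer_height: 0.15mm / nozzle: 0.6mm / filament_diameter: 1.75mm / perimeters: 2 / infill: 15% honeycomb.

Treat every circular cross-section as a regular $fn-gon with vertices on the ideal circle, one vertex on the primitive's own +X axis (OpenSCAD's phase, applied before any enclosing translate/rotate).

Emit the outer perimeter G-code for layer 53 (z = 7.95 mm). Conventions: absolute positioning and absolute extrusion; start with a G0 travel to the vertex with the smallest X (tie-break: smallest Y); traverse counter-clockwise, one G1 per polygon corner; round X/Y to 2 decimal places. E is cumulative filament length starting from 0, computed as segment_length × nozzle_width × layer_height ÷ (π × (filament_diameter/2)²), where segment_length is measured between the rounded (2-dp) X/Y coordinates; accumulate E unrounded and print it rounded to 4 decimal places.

At z = 7.95 mm: the cylinder: section is a regular 6-gon, circumradius r=10.5; the r=4.5 cylinder at (4.5, -0.5) gives a regular 6-gon of circumradius 4.5 (constant along its height); After intersecting: the r=4.5 cylinder at (4.5, -0.5) lies inside the r=10.5 cylinder, so the common part is the r=4.5 cylinder at (4.5, -0.5) itself — 1 connected region; the r=7.5 cylinder at (9.5, 6) gives a regular 6-gon of circumradius 7.5 (constant along its height); After the difference (first − rest): starting from that combined region, the r=7.5 cylinder at (9.5, 6) partially overlaps it — only the 12.64 mm² overlap (of its 146.14 mm²) is removed, clipping the outline — 1 connected region; (rotated 40° about Z; rotation is an isometry so areas/perimeters/island counts are preserved). The outline is a single polygon with 8 vertices. Extrusion per mm of travel: 0.6 × 0.15 / (π × 0.875²) = 0.037418. Accumulating E over each segment gives final E = 1.0100.

G0 X-0.46 Y4.05 Z7.95
G1 X0.32 Y-0.38 E0.1683
G1 X4.55 Y-1.92 E0.3367
G1 X8.00 Y0.97 E0.5051
G1 X7.22 Y5.40 E0.6735
G1 X7.21 Y5.40 E0.6738
G1 X4.72 Y3.32 E0.7952
G1 X0.50 Y4.85 E0.9632
G1 X-0.46 Y4.05 E1.0100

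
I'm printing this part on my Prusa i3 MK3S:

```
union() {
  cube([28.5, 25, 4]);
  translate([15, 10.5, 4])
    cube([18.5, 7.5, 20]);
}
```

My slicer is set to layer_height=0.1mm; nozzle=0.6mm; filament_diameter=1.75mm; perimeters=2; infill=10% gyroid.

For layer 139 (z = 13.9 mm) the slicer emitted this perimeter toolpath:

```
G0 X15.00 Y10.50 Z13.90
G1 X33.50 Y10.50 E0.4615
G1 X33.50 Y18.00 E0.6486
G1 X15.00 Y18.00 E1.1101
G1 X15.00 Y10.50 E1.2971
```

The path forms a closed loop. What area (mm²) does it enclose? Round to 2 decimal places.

Apply the shoelace formula to the sequence of (X, Y) vertices; enclosed area = 138.75 mm².

138.75 mm²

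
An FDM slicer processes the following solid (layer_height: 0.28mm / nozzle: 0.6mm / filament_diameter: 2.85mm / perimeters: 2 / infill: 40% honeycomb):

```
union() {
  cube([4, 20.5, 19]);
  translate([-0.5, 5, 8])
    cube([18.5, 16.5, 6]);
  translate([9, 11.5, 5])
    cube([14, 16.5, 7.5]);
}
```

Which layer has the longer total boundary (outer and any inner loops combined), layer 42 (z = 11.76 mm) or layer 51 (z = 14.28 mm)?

Layer 42 (z = 11.76): the cube (footprint 4×20.5) is included at this height (perimeter 49.00 mm); the cube at (-0.5, 5) is present — its section is the full 18.5×16.5 rectangle (perimeter 70.00 mm); the cube at (9, 11.5) (footprint 14×16.5) is included at this height (perimeter 61.00 mm); Combining (union): the regions partially overlap (shared area 152.00 mm²), so the edge portions inside another operand are dropped and the merged outline is re-measured after clipping — boundary = 103.00 mm. So its perimeter = 103.00 mm. Layer 51 (z = 14.28): the cube (footprint 4×20.5) is included at this height (perimeter 49.00 mm); the cube at (-0.5, 5) does not reach this height (z outside [8, 14]); the cube at (9, 11.5) is not intersected at this z (z outside [5, 12.5]); Combining (union): only the 4×20.5 cube is present, so the union is just that shape — boundary = 49.00 mm. So its perimeter = 49.00 mm. Layer 42 is larger (103.00 vs 49.00 mm).

layer 42 (z = 11.76 mm)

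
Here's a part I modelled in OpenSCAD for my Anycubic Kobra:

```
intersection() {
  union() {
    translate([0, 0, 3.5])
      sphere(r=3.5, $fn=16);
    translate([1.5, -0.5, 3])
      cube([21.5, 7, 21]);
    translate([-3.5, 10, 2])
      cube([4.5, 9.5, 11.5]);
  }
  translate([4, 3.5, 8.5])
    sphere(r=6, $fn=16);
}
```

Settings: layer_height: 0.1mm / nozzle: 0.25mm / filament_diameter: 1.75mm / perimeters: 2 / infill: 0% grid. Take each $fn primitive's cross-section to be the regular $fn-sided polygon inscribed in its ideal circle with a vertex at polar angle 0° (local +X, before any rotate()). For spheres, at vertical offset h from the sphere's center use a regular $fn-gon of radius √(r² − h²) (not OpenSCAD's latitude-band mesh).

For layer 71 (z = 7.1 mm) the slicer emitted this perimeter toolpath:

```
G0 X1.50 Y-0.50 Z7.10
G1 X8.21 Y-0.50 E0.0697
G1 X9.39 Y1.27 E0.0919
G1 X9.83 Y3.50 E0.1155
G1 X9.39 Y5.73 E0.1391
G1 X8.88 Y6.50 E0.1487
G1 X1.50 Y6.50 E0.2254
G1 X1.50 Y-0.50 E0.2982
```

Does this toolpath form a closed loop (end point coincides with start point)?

Start point (G0): (1.50, -0.50). End point (last G1): the path returns to the start — closed.

yes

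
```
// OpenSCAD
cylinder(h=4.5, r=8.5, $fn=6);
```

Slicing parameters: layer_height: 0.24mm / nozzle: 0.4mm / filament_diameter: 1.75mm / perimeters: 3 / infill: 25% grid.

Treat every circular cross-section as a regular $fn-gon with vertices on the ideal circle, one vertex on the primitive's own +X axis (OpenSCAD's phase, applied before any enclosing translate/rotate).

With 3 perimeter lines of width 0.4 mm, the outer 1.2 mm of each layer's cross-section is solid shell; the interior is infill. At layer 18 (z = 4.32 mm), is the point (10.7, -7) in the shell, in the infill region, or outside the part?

At z = 4.32 mm: the cylinder: section is a regular 6-gon, circumradius r=8.5. Overall, the cross-section is a single solid region. The nearest boundary edge runs (4.25, -7.36)→(8.50, 0.00); distance from the point to it = 5.41 mm. The point is not inside any of the regions above, so it lies outside the cross-section (5.41 mm from the nearest boundary).

outside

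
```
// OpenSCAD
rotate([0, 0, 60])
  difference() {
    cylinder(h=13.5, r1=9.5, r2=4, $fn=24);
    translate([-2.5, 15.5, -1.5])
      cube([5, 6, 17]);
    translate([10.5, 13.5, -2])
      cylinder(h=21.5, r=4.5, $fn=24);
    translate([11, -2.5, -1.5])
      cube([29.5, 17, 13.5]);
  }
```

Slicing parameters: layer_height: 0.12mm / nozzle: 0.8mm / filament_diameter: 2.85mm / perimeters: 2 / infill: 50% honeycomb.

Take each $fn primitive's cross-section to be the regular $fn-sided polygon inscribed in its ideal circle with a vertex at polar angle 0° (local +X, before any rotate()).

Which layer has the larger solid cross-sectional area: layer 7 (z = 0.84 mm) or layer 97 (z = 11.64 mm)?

layer 7 (z = 0.84 mm)

Layer 7 (z = 0.84): the cone: at t=0.062 of its height the radius interpolates to r₁+(r₂−r₁)t = 9.158, giving a regular 24-gon of that circumradius (area = (24/2)·9.158²·sin(360°/24) = 260.47 mm²); the cube at (-2.5, 15.5) (footprint 5×6) is included at this height (area 30.00 mm²); the r=4.5 cylinder at (10.5, 13.5) contributes a regular 24-gon of circumradius 4.5 (area = (24/2)·4.500²·sin(360°/24) = 62.89 mm²); the cube at (11, -2.5) is present — its section is the full 29.5×17 rectangle (area 501.50 mm²); Subtracting the remaining from the first: starting from the cone (260.47 mm²), the 5×6 cube at (-2.5, 15.5) misses the remaining region (no effect); the r=4.5 cylinder at (10.5, 13.5) misses the remaining region (no effect); the 29.5×17 cube at (11, -2.5) misses the remaining region (no effect) — area = 260.47 mm²; (whole slice rotated 60° about Z — lengths, areas and connectivity unchanged). So its area = 260.47 mm². Layer 97 (z = 11.64): the cone: at t=0.862 of its height the radius interpolates to r₁+(r₂−r₁)t = 4.758, giving a regular 24-gon of that circumradius (area = (24/2)·4.758²·sin(360°/24) = 70.30 mm²); the cube at (-2.5, 15.5) is present — its section is the full 5×6 rectangle (area 30.00 mm²); the r=4.5 cylinder at (10.5, 13.5) contributes a regular 24-gon of circumradius 4.5 (area = (24/2)·4.500²·sin(360°/24) = 62.89 mm²); the 29.5×17 cube at (11, -2.5) contributes its full rectangle (area 501.50 mm²); After the difference (first − rest): starting from the cone (70.30 mm²), the 5×6 cube at (-2.5, 15.5) misses the remaining region (no effect); the r=4.5 cylinder at (10.5, 13.5) misses the remaining region (no effect); the 29.5×17 cube at (11, -2.5) misses the remaining region (no effect) — area = 70.30 mm²; (whole slice rotated 60° about Z — lengths, areas and connectivity unchanged). So its area = 70.30 mm². Layer 7 is larger (260.47 vs 70.30 mm²).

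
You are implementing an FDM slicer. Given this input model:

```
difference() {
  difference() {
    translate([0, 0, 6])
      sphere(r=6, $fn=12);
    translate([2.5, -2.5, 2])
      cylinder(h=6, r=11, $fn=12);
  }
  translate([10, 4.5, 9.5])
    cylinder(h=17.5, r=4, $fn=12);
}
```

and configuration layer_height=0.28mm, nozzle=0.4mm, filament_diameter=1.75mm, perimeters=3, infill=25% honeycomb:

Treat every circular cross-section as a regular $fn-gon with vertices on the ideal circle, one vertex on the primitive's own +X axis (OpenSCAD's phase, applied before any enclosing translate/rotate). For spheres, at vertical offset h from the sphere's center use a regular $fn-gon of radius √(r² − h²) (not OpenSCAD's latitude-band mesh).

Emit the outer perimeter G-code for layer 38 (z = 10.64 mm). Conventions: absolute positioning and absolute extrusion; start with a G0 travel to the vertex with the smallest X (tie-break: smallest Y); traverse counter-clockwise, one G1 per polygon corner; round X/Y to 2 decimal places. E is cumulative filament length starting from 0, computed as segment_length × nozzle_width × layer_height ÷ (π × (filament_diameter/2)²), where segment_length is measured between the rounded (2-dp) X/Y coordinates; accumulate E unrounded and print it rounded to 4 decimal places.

G0 X-3.80 Y0.00 Z10.64
G1 X-3.29 Y-1.90 E0.0916
G1 X-1.90 Y-3.29 E0.1831
G1 X0.00 Y-3.80 E0.2747
G1 X1.90 Y-3.29 E0.3663
G1 X3.29 Y-1.90 E0.4579
G1 X3.80 Y0.00 E0.5495
G1 X3.29 Y1.90 E0.6411
G1 X1.90 Y3.29 E0.7326
G1 X0.00 Y3.80 E0.8242
G1 X-1.90 Y3.29 E0.9158
G1 X-3.29 Y1.90 E1.0074
G1 X-3.80 Y0.00 E1.0990

At z = 10.64 mm: the sphere: section is a regular 12-gon, circumradius = √(r²−h²) = √(6²−4.64²) = 3.804; the cylinder at (2.5, -2.5) is absent (z outside [2, 8]); Subtracting the remaining from the first: none of the subtracted shapes is present at this height, so the r=6 sphere is unchanged — 1 connected region; the r=4 cylinder at (10, 4.5) gives a regular 12-gon of circumradius 4 (constant along its height); Taking the first minus the rest: starting from that combined region, the r=4 cylinder at (10, 4.5) misses the remaining region (no effect) — 1 connected region. The outline is a single polygon with 12 vertices. Extrusion per mm of travel: 0.4 × 0.28 / (π × 0.875²) = 0.046564. Accumulating E over each segment gives final E = 1.0990.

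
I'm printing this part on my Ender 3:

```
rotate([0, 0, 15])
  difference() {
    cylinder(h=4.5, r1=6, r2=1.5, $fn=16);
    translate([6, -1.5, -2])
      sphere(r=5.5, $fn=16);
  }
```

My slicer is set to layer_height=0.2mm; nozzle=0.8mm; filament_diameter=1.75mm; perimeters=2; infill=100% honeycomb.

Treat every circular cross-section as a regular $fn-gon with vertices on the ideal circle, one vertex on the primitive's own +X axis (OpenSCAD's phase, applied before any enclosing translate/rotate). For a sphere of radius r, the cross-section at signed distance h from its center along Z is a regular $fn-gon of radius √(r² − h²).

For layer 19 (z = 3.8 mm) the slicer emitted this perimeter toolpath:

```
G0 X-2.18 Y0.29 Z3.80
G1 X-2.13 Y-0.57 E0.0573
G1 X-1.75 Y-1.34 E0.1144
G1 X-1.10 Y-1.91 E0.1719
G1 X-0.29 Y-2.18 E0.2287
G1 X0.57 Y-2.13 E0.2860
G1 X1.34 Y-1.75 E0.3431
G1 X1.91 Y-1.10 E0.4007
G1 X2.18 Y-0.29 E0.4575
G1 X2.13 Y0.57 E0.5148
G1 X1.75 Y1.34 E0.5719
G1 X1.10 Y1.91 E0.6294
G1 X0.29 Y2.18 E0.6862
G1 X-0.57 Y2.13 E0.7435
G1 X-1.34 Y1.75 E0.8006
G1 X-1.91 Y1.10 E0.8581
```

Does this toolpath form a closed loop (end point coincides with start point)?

Start point (G0): (-2.18, 0.29). End point (last G1): the path does not return to the start — open.

no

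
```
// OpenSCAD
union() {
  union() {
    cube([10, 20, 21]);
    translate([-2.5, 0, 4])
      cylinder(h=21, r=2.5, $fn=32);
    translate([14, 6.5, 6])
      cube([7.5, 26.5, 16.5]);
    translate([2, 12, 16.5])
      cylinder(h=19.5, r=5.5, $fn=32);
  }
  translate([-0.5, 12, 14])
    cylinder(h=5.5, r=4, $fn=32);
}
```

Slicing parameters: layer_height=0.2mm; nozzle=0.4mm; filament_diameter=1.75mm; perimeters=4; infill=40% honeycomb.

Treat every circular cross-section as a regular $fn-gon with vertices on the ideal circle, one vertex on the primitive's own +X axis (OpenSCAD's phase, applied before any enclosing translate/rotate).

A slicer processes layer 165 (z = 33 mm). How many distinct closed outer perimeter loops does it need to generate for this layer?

At z = 33 mm: the cube is not intersected at this z (z outside [0, 21]); the cylinder at (-2.5, 0) is absent (z outside [4, 25]); the cube at (14, 6.5) is not intersected at this z (z outside [6, 22.5]); the r=5.5 cylinder at (2, 12) contributes a regular 32-gon of circumradius 5.5; Merging all regions: only the r=5.5 cylinder at (2, 12) is present, so the union is just that shape — 1 connected region; the cylinder at (-0.5, 12) does not reach this height (z outside [14, 19.5]); Merging all regions: only the result so far is present, so the union is just that shape — 1 connected region. The result has 1 disconnected region.

1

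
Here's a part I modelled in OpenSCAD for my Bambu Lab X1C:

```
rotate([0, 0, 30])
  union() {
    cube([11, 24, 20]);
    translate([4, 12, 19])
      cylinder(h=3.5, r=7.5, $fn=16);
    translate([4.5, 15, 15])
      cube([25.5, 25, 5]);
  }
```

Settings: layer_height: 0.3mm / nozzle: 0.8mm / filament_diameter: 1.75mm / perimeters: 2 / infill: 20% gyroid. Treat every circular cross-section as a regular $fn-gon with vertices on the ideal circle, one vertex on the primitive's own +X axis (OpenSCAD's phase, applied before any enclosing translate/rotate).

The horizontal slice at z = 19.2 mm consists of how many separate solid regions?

1

At z = 19.2 mm: the cube is present — its section is the full 11×24 rectangle; the r=7.5 cylinder at (4, 12) gives a regular 16-gon of circumradius 7.5 (constant along its height); the cube at (4.5, 15) (footprint 25.5×25) is included at this height; Taking the union: the regions partially overlap (shared area 199.57 mm²), so overlapping operands fuse into one piece — 1 connected region; (rotated 30° about Z; rotation is an isometry so areas/perimeters/island counts are preserved). The result has 1 disconnected region.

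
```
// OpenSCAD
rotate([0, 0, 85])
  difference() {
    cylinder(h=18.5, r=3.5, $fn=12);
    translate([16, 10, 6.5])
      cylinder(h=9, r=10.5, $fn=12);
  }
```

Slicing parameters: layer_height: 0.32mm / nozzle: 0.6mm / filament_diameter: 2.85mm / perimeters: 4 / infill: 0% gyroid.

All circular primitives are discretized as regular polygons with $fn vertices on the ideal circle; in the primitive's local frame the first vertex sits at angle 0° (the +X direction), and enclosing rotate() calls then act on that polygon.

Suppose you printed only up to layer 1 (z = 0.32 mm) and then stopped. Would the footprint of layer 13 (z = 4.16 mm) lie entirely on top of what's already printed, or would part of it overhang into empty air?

entirely on top

Compare the two slices. At z = 0.32: the r=3.5 cylinder contributes a regular 12-gon of circumradius 3.5 (area = (12/2)·3.500²·sin(360°/12) = 36.75 mm²); the cylinder at (16, 10) is absent (z outside [6.5, 15.5]); Subtracting the remaining from the first: none of the subtracted shapes is present at this height, so the r=3.5 cylinder is unchanged — area = 36.75 mm²; (rotated 85° about Z; rotation is an isometry so areas/perimeters/island counts are preserved). At z = 4.16: the cylinder: section is a regular 12-gon, circumradius r=3.5 (area = (12/2)·3.500²·sin(360°/12) = 36.75 mm²); the cylinder at (16, 10) is not intersected at this z (z outside [6.5, 15.5]); After the difference (first − rest): none of the subtracted shapes is present at this height, so the r=3.5 cylinder is unchanged — area = 36.75 mm²; (whole slice rotated 85° about Z — lengths, areas and connectivity unchanged). Checking containment: the cross-section at z = 4.16 is a subset of the cross-section at z = 0.32.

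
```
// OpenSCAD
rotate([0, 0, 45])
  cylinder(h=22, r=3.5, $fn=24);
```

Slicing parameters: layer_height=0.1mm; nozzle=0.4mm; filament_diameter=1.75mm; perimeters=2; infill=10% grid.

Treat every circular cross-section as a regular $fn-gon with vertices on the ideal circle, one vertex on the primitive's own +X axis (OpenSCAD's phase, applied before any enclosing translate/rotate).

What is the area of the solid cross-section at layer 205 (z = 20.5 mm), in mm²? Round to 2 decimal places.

38.05 mm²

At z = 20.5 mm: the r=3.5 cylinder gives a regular 24-gon of circumradius 3.5 (constant along its height) (area = (24/2)·3.500²·sin(360°/24) = 38.05 mm²); (rotated 45° about Z; rotation is an isometry so areas/perimeters/island counts are preserved). Overall, the cross-section is a single solid region. Net area = 38.05 mm².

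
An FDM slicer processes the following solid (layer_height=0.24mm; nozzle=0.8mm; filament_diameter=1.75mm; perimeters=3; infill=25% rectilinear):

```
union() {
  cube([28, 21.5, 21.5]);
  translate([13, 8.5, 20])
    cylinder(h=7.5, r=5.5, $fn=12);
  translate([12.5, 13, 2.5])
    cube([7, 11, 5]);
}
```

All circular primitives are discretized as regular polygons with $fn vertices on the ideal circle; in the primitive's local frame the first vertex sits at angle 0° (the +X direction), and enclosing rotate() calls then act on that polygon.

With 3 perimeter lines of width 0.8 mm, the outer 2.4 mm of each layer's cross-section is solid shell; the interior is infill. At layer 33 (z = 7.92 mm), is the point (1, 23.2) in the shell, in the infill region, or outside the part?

outside

At z = 7.92 mm: the cube (footprint 28×21.5) is included at this height; the cylinder at (13, 8.5) is not intersected at this z (z outside [20, 27.5]); the cube at (12.5, 13) is not intersected at this z (z outside [2.5, 7.5]); Merging all regions: only the 28×21.5 cube is present, so the union is just that shape — 1 connected region. Overall, the cross-section is a single solid region. The nearest boundary edge runs (28.00, 21.50)→(0.00, 21.50); distance from the point to it = 1.70 mm. The point is not inside any of the regions above, so it lies outside the cross-section (1.70 mm from the nearest boundary).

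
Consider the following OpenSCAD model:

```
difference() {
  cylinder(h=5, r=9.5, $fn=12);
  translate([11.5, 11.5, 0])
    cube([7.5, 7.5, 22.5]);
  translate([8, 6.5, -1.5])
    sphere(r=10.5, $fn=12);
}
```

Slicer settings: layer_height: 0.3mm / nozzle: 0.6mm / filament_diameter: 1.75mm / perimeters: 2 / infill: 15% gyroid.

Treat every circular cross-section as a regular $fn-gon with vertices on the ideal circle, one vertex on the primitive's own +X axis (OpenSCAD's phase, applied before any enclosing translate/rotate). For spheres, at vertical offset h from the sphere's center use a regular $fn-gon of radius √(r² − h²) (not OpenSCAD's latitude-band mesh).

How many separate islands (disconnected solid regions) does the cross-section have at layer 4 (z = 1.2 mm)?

At z = 1.2 mm: the cylinder: section is a regular 12-gon, circumradius r=9.5; the cube at (11.5, 11.5) (footprint 7.5×7.5) is included at this height; the sphere at (8, 6.5): section is a regular 12-gon, circumradius = √(r²−h²) = √(10.5²−2.7²) = 10.147; Taking the first minus the rest: starting from the r=9.5 cylinder, the 7.5×7.5 cube at (11.5, 11.5) misses the remaining region (no effect); the r=10.5 sphere at (8, 6.5) partially overlaps it — only the 101.53 mm² overlap (of its 308.88 mm²) is removed, clipping the outline — 1 connected region. Overall, the cross-section is a single solid region. Island count = 1.

1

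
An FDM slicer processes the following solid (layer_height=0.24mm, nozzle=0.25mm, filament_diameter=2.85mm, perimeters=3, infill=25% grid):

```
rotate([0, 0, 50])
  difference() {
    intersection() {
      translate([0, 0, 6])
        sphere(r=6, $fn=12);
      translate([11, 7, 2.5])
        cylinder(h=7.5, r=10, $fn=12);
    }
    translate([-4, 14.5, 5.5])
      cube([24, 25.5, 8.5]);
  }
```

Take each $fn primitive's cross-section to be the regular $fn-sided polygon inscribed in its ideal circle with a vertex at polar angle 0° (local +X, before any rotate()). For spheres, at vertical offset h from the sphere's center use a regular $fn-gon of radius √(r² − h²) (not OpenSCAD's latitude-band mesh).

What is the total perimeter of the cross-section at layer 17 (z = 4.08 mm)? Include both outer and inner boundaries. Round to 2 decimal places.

At z = 4.08 mm: the r=6 sphere contributes a regular 12-gon of circumradius √(6²−1.92²) = 5.685 (perimeter = 2·12·5.685·sin(180°/12) = 35.31 mm); the r=10 cylinder at (11, 7) contributes a regular 12-gon of circumradius 10 (perimeter = 2·12·10.000·sin(180°/12) = 62.12 mm); Keeping only the common overlap: the r=10 cylinder at (11, 7) partially overlaps the r=6 sphere; clipping to the common part keeps 11.73 mm² — boundary = 16.16 mm; the cube at (-4, 14.5) is not intersected at this z (z outside [5.5, 14]); After the difference (first − rest): none of the subtracted shapes is present at this height, so the result so far is unchanged — boundary = 16.16 mm; (rotated 50° about Z; rotation is an isometry so areas/perimeters/island counts are preserved). Overall, the cross-section is a single solid region. Total boundary length (outer) = 16.16 mm.

16.16 mm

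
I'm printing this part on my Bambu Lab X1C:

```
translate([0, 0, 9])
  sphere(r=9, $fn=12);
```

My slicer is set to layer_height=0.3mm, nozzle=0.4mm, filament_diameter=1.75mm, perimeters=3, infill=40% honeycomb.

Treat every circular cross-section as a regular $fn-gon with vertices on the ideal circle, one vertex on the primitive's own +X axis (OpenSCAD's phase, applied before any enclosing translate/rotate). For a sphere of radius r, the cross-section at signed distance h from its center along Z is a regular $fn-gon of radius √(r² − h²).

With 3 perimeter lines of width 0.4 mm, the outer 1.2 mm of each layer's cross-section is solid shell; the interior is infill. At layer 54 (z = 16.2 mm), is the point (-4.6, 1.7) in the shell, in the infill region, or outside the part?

At z = 16.2 mm: the sphere: section is a regular 12-gon, circumradius = √(r²−h²) = √(9²−7.2²) = 5.400. Overall, the cross-section is a single solid region. The nearest boundary edge runs (-4.68, 2.70)→(-5.40, 0.00); distance from the point to it = 0.33 mm. The point is inside the cross-section, 0.33 mm from the nearest boundary — within the 1.2 mm shell band (3 × 0.4).

shell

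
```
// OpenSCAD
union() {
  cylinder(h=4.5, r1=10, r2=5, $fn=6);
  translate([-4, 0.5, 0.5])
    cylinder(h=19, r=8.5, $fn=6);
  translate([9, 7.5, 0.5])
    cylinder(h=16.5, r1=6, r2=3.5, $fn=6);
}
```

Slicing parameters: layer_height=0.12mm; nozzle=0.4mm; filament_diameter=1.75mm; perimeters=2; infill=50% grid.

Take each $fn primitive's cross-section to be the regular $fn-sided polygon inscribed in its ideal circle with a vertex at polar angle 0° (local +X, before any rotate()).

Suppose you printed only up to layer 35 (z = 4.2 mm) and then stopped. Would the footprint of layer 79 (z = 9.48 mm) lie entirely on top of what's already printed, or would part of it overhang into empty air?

entirely on top

Compare the two slices. At z = 4.2: the cone (r1=10→r2=5) has section circumradius 5.333 here — a regular 6-gon (area = (6/2)·5.333²·sin(360°/6) = 73.90 mm²); the r=8.5 cylinder at (-4, 0.5) contributes a regular 6-gon of circumradius 8.5 (area = (6/2)·8.500²·sin(360°/6) = 187.71 mm²); the cone at (9, 7.5) (r1=6→r2=3.5) has section circumradius 5.439 here — a regular 6-gon (area = (6/2)·5.439²·sin(360°/6) = 76.87 mm²); Taking the union: the regions partially overlap — summed areas 338.48 mm² minus the doubly-counted overlap 66.06 mm² gives 272.42 mm² — area = 272.42 mm². At z = 9.48: the cone is not intersected at this z (z outside [0, 4.5]); the cylinder at (-4, 0.5): section is a regular 6-gon, circumradius r=8.5 (area = (6/2)·8.500²·sin(360°/6) = 187.71 mm²); the cone at (9, 7.5) contributes a regular 6-gon of circumradius 4.639 (interpolated between r1=6 and r2=3.5 at t=0.544) (area = (6/2)·4.639²·sin(360°/6) = 55.92 mm²); Combining (union): the 2 present regions are separate (no shared area or edge), so areas and boundary lengths simply add and each stays a separate island — area = 243.63 mm². Checking containment: the cross-section at z = 9.48 is a subset of the cross-section at z = 4.2.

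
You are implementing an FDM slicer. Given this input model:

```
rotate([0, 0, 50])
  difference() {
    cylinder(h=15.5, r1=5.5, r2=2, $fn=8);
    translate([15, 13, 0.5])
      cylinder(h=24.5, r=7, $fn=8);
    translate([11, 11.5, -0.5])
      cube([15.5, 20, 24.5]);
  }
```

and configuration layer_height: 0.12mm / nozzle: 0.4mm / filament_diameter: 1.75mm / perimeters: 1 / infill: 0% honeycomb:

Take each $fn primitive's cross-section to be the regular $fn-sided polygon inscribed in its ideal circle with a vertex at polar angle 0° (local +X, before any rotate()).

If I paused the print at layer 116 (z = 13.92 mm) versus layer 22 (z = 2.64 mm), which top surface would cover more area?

layer 22 (z = 2.64 mm)

Layer 116 (z = 13.92): the cone contributes a regular 8-gon of circumradius 2.357 (interpolated between r1=5.5 and r2=2 at t=0.898) (area = (8/2)·2.357²·sin(360°/8) = 15.71 mm²); the cylinder at (15, 13): section is a regular 8-gon, circumradius r=7 (area = (8/2)·7.000²·sin(360°/8) = 138.59 mm²); the cube at (11, 11.5) is present — its section is the full 15.5×20 rectangle (area 310.00 mm²); After the difference (first − rest): starting from the cone (15.71 mm²), the r=7 cylinder at (15, 13) misses the remaining region (no effect); the 15.5×20 cube at (11, 11.5) misses the remaining region (no effect) — area = 15.71 mm²; (whole slice rotated 50° about Z — lengths, areas and connectivity unchanged). So its area = 15.71 mm². Layer 22 (z = 2.64): the cone: at t=0.170 of its height the radius interpolates to r₁+(r₂−r₁)t = 4.904, giving a regular 8-gon of that circumradius (area = (8/2)·4.904²·sin(360°/8) = 68.02 mm²); the r=7 cylinder at (15, 13) gives a regular 8-gon of circumradius 7 (constant along its height) (area = (8/2)·7.000²·sin(360°/8) = 138.59 mm²); the cube at (11, 11.5) (footprint 15.5×20) is included at this height (area 310.00 mm²); After the difference (first − rest): starting from the cone (68.02 mm²), the r=7 cylinder at (15, 13) misses the remaining region (no effect); the 15.5×20 cube at (11, 11.5) misses the remaining region (no effect) — area = 68.02 mm²; (rotated 50° about Z; rotation is an isometry so areas/perimeters/island counts are preserved). So its area = 68.02 mm². Layer 22 is larger (68.02 vs 15.71 mm²).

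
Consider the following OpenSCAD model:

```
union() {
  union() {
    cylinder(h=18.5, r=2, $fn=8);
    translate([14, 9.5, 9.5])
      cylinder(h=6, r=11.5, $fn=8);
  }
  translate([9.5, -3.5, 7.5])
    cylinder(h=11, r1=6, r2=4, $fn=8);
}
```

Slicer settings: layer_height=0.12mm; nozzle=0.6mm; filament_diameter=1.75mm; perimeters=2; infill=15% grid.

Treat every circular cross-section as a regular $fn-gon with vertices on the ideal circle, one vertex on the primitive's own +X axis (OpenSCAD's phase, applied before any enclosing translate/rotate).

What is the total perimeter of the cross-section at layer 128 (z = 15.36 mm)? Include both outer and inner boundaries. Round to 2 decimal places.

At z = 15.36 mm: the cylinder: section is a regular 8-gon, circumradius r=2 (perimeter = 2·8·2.000·sin(180°/8) = 12.25 mm); the r=11.5 cylinder at (14, 9.5) contributes a regular 8-gon of circumradius 11.5 (perimeter = 2·8·11.500·sin(180°/8) = 70.41 mm); Taking the union: the 2 present regions are separate (no shared area or edge), so areas and boundary lengths simply add and each stays a separate island — boundary = 82.66 mm; the cone at (9.5, -3.5) (r1=6→r2=4) has section circumradius 4.571 here — a regular 8-gon (perimeter = 2·8·4.571·sin(180°/8) = 27.99 mm); Combining (union): the regions partially overlap (shared area 5.14 mm²), so the edge portions inside another operand are dropped and the merged outline is re-measured after clipping — boundary = 98.27 mm. Overall, the cross-section has 2 separate islands. Total boundary length (outer) = 98.27 mm.

98.27 mm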